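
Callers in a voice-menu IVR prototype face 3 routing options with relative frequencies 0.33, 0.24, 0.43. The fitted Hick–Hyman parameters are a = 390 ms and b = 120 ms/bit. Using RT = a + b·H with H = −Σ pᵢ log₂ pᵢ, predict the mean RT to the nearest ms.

Entropy contributions −pᵢ log₂ pᵢ: 0.5278, 0.4941, 0.5236; sum H = 1.5455 bits.
RT = a + bH = 390 + 120·1.5455 = 575.46 ms.

575 ms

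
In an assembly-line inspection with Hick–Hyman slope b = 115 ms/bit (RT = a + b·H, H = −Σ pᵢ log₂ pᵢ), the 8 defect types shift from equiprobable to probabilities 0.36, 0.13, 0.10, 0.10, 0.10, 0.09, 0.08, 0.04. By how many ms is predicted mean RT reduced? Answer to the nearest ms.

35 ms

Equiprobable entropy H₀ = log₂ 8 = 3.0000 bits.
Skewed entropy H = −Σ pᵢ log₂ pᵢ = 2.6998 bits.
ΔRT = b·(H₀ − H) = 115 × 0.3002 = 34.53 ms.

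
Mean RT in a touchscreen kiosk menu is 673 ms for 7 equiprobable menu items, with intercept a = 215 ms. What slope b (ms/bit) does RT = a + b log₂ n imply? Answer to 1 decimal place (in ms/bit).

b = (673 − 215) / log₂(7) = 458 / 2.8074 = 163.143 ms/bit.

163.1 ms/bit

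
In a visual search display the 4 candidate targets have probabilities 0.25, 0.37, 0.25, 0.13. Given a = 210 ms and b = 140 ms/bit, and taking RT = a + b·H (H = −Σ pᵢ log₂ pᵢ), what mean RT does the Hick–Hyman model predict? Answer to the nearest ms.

Entropy contributions −pᵢ log₂ pᵢ: 0.5000, 0.5307, 0.5000, 0.3826; sum H = 1.9134 bits.
RT = a + bH = 210 + 140·1.9134 = 477.87 ms.

478 ms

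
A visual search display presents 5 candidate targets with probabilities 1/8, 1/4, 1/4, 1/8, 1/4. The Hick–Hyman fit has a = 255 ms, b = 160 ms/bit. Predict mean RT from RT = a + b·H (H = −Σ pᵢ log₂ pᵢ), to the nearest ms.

615 ms

Each term −pᵢ log₂ pᵢ: 0.125·3 + 0.25·2 + 0.25·2 + 0.125·3 + 0.25·2; summed, H = 2.250 bits.
Mean RT = a + bH = 255 + 160·2.250 = 615.00 ms.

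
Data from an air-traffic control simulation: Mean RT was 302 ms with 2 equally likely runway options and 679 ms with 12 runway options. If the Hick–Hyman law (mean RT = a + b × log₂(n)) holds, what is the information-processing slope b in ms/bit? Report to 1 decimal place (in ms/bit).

145.8 ms/bit

b = (RT₂ − RT₁)/(log₂ n₂ − log₂ n₁) = (679 − 302)/(3.5850 − 1) = 145.844 ms/bit.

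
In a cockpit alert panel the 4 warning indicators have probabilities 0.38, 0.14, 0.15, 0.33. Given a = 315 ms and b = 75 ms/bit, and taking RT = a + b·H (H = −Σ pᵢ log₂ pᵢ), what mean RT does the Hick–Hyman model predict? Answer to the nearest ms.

455 ms

H = 0.38·log₂(1/0.38) + 0.14·log₂(1/0.14) + 0.15·log₂(1/0.15) + 0.33·log₂(1/0.33) = 1.8659 bits.
RT = 315 + 75 × 1.8659 = 454.94 ms.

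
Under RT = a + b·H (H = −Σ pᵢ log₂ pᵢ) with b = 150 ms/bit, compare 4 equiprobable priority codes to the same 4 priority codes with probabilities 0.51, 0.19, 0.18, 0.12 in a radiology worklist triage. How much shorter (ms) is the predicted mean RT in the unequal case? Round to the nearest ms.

Equiprobable entropy H₀ = log₂ 4 = 2.0000 bits.
Skewed entropy H = −Σ pᵢ log₂ pᵢ = 1.7630 bits.
ΔRT = b·(H₀ − H) = 150 × 0.2370 = 35.55 ms.

36 ms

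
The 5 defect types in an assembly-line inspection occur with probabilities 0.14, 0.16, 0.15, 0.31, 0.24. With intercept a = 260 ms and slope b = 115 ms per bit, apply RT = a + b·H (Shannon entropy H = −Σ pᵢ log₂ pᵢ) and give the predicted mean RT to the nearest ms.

519 ms

Entropy contributions −pᵢ log₂ pᵢ: 0.3971, 0.4230, 0.4105, 0.5238, 0.4941; sum H = 2.2486 bits.
RT = a + bH = 260 + 115·2.2486 = 518.59 ms.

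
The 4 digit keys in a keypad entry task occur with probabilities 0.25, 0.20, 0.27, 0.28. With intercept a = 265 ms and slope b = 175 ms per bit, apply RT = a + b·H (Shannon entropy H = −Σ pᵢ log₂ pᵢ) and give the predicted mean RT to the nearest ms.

Entropy contributions −pᵢ log₂ pᵢ: 0.5000, 0.4644, 0.5100, 0.5142; sum H = 1.9886 bits.
RT = a + bH = 265 + 175·1.9886 = 613.01 ms.

613 ms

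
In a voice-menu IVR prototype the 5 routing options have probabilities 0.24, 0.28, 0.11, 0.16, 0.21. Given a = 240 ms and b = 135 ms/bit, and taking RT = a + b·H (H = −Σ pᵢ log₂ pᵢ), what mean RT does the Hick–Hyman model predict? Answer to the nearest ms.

Entropy contributions −pᵢ log₂ pᵢ: 0.4941, 0.5142, 0.3503, 0.4230, 0.4728; sum H = 2.2545 bits.
RT = a + bH = 240 + 135·2.2545 = 544.36 ms.

544 ms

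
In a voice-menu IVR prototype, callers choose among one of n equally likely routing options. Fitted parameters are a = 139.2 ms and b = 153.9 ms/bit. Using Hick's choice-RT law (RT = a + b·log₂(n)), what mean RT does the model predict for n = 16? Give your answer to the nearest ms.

755 ms

log₂(16) = 4 bits, so RT = 139.2 + 153.9 × 4 ≈ 754.800 ms.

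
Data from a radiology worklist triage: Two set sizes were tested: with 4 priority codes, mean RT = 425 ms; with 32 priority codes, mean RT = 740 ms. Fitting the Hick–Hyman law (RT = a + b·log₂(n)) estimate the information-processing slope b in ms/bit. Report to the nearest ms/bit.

105 ms/bit

b = (RT₂ − RT₁)/(log₂ n₂ − log₂ n₁) = (740 − 425)/(5 − 2) = 105 ms/bit.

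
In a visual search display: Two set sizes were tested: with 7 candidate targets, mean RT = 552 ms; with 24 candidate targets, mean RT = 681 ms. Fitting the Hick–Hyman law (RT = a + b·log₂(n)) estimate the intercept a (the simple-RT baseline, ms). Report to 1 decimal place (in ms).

348.3 ms

b = (RT₂ − RT₁)/(log₂ n₂ − log₂ n₁) = (681 − 552)/(4.5850 − 2.8074) = 72.569 ms/bit.
Intercept: a = 552 − 72.569·log₂(7) = 348.272 ms.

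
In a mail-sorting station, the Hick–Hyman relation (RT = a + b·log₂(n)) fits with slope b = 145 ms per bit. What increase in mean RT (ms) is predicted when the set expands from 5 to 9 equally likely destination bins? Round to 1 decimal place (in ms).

The intercept a cancels: ΔRT = b·(log₂ n₂ − log₂ n₁) = b·log₂(n₂/n₁).
log₂(9) − log₂(5) = 3.1699 − 2.3219 = 0.8480.
ΔRT = 145 × 0.8480 = 122.960 ms.

123.0 ms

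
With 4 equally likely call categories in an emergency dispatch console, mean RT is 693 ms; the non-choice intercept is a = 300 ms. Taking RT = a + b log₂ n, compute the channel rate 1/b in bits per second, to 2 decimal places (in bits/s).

5.09 bits/s

Choice component = 693 − 300 = 393 ms over log₂(4) = 2 bits.
b = 393 / 2 = 196.500 ms/bit, so 1/b = 5.089 bits/s.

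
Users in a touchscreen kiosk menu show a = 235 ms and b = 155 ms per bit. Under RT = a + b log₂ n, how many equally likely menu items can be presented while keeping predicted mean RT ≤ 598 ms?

Information budget: (598 − 235)/155 = 2.3419 bits, so n ≤ 2^2.3419 = 5.070 → at most 5.

5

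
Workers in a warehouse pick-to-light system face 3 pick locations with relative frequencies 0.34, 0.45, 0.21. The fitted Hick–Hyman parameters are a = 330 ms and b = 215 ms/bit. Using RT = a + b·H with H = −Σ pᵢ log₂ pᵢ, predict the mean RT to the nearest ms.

H = 0.34·log₂(1/0.34) + 0.45·log₂(1/0.45) + 0.21·log₂(1/0.21) = 1.5204 bits.
RT = 330 + 215 × 1.5204 = 656.89 ms.

657 ms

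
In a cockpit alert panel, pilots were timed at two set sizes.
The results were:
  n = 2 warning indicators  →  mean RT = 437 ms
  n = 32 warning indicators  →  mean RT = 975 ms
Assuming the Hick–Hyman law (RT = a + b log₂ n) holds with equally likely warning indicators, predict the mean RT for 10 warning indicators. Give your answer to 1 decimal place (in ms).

With log₂ n on the abscissa the relation is linear; from the two conditions:
  b = (975 − 437) / (log₂ 32 − log₂ 2) = 538 / (5 − 1) = 134.500 ms/bit
  a = 437 − 134.500 × 1 = 302.500 ms
Then RT(10) = 302.500 + 134.500 × log₂ 10 = 302.500 + 134.500 × 3.3219 ≈ 749.299 ms.

749.3 ms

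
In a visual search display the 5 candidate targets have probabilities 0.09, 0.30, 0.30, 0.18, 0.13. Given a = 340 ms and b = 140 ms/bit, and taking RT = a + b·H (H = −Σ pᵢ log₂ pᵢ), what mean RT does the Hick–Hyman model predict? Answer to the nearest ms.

Entropy contributions −pᵢ log₂ pᵢ: 0.3127, 0.5211, 0.5211, 0.4453, 0.3826; sum H = 2.1828 bits.
RT = a + bH = 340 + 140·2.1828 = 645.59 ms.

646 ms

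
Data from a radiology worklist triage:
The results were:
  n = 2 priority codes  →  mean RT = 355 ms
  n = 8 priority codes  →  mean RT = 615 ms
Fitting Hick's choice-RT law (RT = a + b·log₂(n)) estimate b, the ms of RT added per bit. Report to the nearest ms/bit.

130 ms/bit

b = (RT₂ − RT₁)/(log₂ n₂ − log₂ n₁) = (615 − 355)/(3 − 1) = 130 ms/bit.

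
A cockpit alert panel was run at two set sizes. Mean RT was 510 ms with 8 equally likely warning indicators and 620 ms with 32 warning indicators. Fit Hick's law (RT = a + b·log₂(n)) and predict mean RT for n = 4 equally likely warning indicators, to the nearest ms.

455 ms

RT is linear in log₂ n, so two points fix the line:
  b = (620 − 510) / (log₂ 32 − log₂ 8) = 110 / (5 − 3) = 55 ms/bit
  a = 510 − 55 × 3 = 345 ms
Then RT(4) = 345 + 55 × log₂ 4 = 345 + 55 × 2 ≈ 455.000 ms.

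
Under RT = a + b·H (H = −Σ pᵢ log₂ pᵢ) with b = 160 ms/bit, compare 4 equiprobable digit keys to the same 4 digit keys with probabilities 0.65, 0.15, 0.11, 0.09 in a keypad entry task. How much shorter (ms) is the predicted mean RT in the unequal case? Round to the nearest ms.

The RT saving is b·ΔH. Equiprobable H₀ = log₂(4) = 2.0000 bits; with the given probabilities H = 1.4775 bits.
b·(H₀ − H) = 160 × (2.0000 − 1.4775) = 83.61 ms.

84 ms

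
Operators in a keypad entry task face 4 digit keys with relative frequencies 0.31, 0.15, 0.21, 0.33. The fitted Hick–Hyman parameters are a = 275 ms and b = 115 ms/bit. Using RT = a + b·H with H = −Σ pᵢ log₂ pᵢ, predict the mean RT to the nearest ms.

498 ms

H = 0.31·log₂(1/0.31) + 0.15·log₂(1/0.15) + 0.21·log₂(1/0.21) + 0.33·log₂(1/0.33) = 1.9350 bits.
RT = 275 + 115 × 1.9350 = 497.52 ms.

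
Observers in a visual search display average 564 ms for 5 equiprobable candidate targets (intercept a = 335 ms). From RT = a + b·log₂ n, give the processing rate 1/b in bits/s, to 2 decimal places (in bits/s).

10.14 bits/s

Choice component = 564 − 335 = 229 ms over log₂(5) = 2.3219 bits.
b = 229 / 2.3219 = 98.625 ms/bit, so 1/b = 10.139 bits/s.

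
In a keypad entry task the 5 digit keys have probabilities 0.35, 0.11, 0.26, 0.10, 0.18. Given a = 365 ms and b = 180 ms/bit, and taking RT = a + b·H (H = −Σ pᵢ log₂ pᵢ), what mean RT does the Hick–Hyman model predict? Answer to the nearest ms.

754 ms

H = 0.35·log₂(1/0.35) + 0.11·log₂(1/0.11) + 0.26·log₂(1/0.26) + 0.10·log₂(1/0.10) + 0.18·log₂(1/0.18) = 2.1632 bits.
RT = 365 + 180 × 2.1632 = 754.37 ms.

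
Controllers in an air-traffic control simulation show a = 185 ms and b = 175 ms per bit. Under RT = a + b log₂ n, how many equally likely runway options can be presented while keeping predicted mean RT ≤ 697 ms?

7

Set 185 + 175·log₂ n ≤ 697 → log₂ n ≤ (697 − 185)/175 = 2.9257.
So n ≤ 2^2.9257 = 7.598; the largest integer n is 7.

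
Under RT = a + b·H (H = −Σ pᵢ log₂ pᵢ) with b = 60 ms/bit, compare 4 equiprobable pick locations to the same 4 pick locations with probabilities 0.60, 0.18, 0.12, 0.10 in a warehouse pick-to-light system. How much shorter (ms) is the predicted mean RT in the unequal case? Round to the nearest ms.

25 ms

The RT saving is b·ΔH. Equiprobable H₀ = log₂(4) = 2.0000 bits; with the given probabilities H = 1.5867 bits.
b·(H₀ − H) = 60 × (2.0000 − 1.5867) = 24.80 ms.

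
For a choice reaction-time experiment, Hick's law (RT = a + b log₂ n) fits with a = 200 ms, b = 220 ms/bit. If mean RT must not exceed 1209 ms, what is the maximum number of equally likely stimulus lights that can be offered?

220·log₂ n ≤ 1209 − 200 = 1009, giving log₂ n ≤ 4.5864 and n ≤ 24.023. The largest whole number is 24.

24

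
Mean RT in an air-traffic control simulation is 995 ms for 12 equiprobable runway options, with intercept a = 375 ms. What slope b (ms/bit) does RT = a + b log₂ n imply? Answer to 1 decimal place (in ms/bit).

b = (995 − 375) / log₂(12) = 620 / 3.5850 = 172.945 ms/bit.

172.9 ms/bit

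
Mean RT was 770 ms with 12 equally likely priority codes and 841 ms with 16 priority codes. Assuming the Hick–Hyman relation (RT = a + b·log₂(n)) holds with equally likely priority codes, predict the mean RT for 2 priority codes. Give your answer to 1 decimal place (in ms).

327.8 ms

Solve the two-equation system in a and b:
  b = (841 − 770) / (log₂ 16 − log₂ 12) = 71 / (4 − 3.5850) = 171.069 ms/bit
  a = 770 − 171.069 × 3.5850 = 156.724 ms
Then RT(2) = 156.724 + 171.069 × log₂ 2 = 156.724 + 171.069 × 1 ≈ 327.793 ms.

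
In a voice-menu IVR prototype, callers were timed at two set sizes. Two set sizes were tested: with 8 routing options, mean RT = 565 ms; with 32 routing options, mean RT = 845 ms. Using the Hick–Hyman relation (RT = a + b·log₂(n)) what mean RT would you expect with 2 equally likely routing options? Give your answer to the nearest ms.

With log₂ n on the abscissa the relation is linear; from the two conditions:
  b = (845 − 565) / (log₂ 32 − log₂ 8) = 280 / (5 − 3) = 140 ms/bit
  a = 565 − 140 × 3 = 145 ms
Then RT(2) = 145 + 140 × log₂ 2 = 145 + 140 × 1 ≈ 285.000 ms.

285 ms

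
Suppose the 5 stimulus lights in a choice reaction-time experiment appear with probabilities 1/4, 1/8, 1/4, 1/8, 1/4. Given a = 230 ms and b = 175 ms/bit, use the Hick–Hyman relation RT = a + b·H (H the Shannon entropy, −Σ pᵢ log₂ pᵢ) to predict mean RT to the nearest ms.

624 ms

H = −Σ pᵢ log₂ pᵢ = 0.25·2 + 0.125·3 + 0.25·2 + 0.125·3 + 0.25·2 = 2.250 bits.
RT = 230 + 175 × 2.250 = 623.75 ms.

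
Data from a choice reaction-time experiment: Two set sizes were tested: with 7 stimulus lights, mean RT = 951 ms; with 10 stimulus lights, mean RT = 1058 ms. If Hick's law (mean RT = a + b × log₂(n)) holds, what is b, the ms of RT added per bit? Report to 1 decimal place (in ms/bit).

The slope on a log₂ axis is (1058 − 951) / (3.3219 − 2.8074) = 207.939 ms/bit.

207.9 ms/bit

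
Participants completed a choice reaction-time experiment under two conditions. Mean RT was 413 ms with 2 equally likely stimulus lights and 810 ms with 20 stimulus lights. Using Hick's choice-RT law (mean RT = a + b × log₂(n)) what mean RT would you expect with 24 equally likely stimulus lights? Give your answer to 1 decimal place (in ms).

841.4 ms

Solve the two-equation system in a and b:
  b = (810 − 413) / (log₂ 20 − log₂ 2) = 397 / (4.3219 − 1) = 119.509 ms/bit
  a = 413 − 119.509 × 1 = 293.491 ms
Then RT(24) = 293.491 + 119.509 × log₂ 24 = 293.491 + 119.509 × 4.5850 ≈ 841.435 ms.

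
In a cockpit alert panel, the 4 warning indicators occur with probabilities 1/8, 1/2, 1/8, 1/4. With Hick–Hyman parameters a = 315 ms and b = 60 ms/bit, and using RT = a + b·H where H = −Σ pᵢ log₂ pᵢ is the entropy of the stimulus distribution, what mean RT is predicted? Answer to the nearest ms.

Each term −pᵢ log₂ pᵢ: 0.125·3 + 0.5·1 + 0.125·3 + 0.25·2; summed, H = 1.750 bits.
Mean RT = a + bH = 315 + 60·1.750 = 420.00 ms.

420 ms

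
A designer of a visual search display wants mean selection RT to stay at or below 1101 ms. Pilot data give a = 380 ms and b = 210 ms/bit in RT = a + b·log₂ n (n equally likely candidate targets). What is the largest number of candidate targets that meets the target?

10

210·log₂ n ≤ 1101 − 380 = 721, giving log₂ n ≤ 3.4333 and n ≤ 10.803. The largest whole number is 10.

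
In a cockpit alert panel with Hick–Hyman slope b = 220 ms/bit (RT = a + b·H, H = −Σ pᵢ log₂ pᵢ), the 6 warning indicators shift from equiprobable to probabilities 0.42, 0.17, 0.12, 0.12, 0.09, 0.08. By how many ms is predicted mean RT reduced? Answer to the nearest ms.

63 ms

Equiprobable entropy H₀ = log₂ 6 = 2.5850 bits.
Skewed entropy H = −Σ pᵢ log₂ pᵢ = 2.2985 bits.
ΔRT = b·(H₀ − H) = 220 × 0.2864 = 63.02 ms.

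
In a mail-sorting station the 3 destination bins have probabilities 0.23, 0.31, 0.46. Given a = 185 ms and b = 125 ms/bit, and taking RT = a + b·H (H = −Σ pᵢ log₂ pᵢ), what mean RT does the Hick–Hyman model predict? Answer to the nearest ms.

H = 0.23·log₂(1/0.23) + 0.31·log₂(1/0.31) + 0.46·log₂(1/0.46) = 1.5268 bits.
RT = 185 + 125 × 1.5268 = 375.85 ms.

376 ms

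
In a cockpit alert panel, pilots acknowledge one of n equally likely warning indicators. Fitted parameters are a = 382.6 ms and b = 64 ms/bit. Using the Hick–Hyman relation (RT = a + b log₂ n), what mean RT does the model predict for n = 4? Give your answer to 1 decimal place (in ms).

510.6 ms

log₂(4) = 2 bits, so RT = 382.6 + 64 × 2 ≈ 510.600 ms.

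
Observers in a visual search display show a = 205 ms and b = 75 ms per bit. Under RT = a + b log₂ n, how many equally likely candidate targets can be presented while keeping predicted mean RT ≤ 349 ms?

3

Set 205 + 75·log₂ n ≤ 349 → log₂ n ≤ (349 − 205)/75 = 1.9200.
So n ≤ 2^1.9200 = 3.784; the largest integer n is 3.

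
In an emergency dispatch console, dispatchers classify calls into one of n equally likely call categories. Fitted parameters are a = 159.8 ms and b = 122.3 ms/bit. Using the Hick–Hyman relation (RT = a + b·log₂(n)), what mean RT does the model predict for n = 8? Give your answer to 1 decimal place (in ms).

526.7 ms

log₂(8) = 3 bits, so RT = 159.8 + 122.3 × 3 ≈ 526.700 ms.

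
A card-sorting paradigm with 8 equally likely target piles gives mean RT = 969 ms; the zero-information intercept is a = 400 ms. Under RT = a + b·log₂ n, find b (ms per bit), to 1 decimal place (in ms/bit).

b = (969 − 400) / log₂(8) = 569 / 3 = 189.667 ms/bit.

189.7 ms/bit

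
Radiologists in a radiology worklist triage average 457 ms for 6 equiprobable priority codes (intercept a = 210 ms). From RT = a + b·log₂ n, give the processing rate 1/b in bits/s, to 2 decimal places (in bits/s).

10.47 bits/s

b = (457 − 210)/log₂ 6 = 247/2.5850 = 95.553 ms per bit = 0.09555 s/bit; the reciprocal is 10.465 bits/s.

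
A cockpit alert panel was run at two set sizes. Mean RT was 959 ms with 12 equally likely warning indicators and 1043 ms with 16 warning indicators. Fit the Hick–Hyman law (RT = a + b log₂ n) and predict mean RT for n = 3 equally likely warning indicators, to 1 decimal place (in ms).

Solve the two-equation system in a and b:
  b = (1043 − 959) / (log₂ 16 − log₂ 12) = 84 / (4 − 3.5850) = 202.391 ms/bit
  a = 959 − 202.391 × 3.5850 = 233.435 ms
Then RT(3) = 233.435 + 202.391 × log₂ 3 = 233.435 + 202.391 × 1.5850 ≈ 554.217 ms.

554.2 ms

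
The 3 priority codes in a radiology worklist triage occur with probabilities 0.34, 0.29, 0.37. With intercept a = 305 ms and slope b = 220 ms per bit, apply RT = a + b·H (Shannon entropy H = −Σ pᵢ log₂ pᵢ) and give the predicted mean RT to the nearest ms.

652 ms

Entropy contributions −pᵢ log₂ pᵢ: 0.5292, 0.5179, 0.5307; sum H = 1.5778 bits.
RT = a + bH = 305 + 220·1.5778 = 652.12 ms.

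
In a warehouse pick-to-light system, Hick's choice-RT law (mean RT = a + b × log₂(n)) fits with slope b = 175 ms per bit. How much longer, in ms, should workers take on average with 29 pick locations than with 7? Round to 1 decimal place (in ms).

358.9 ms

Only the slope matters, since a is common to both: ΔRT = b·log₂(n₂/n₁).
log₂(29) − log₂(7) = 4.8580 − 2.8074 = 2.0506.
ΔRT = 175 × 2.0506 = 358.860 ms.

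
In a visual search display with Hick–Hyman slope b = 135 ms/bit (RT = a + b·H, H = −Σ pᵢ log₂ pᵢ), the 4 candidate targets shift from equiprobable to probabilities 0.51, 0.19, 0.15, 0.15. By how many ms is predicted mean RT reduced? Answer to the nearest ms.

31 ms

The RT saving is b·ΔH. Equiprobable H₀ = log₂(4) = 2.0000 bits; with the given probabilities H = 1.7717 bits.
b·(H₀ − H) = 135 × (2.0000 − 1.7717) = 30.81 ms.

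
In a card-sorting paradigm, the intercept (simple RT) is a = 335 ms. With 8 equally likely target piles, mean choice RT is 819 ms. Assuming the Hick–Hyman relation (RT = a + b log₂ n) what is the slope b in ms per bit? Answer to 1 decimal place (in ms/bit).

log₂(8) = 3 bits.
b = (RT − a)/log₂ n = (819 − 335) / 3 = 161.333 ms/bit.

161.3 ms/bit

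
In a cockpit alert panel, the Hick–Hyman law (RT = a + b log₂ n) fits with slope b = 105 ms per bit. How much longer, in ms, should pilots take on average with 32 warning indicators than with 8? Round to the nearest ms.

210 ms

ΔRT = (a + b log₂ n₂) − (a + b log₂ n₁) = b·(log₂ n₂ − log₂ n₁).
log₂(32) − log₂(8) = log₂(32/8) = log₂(4) = 2.
ΔRT = 105 × 2.0000 = 210.000 ms.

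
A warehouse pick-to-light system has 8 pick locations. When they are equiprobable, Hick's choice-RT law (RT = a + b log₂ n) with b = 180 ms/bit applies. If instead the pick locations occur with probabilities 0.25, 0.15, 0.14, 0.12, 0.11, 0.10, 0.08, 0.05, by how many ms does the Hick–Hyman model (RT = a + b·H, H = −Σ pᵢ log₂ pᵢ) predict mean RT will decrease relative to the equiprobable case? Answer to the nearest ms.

Equiprobable entropy H₀ = log₂ 8 = 3.0000 bits.
Skewed entropy H = −Σ pᵢ log₂ pᵢ = 2.8648 bits.
ΔRT = b·(H₀ − H) = 180 × 0.1352 = 24.33 ms.

24 ms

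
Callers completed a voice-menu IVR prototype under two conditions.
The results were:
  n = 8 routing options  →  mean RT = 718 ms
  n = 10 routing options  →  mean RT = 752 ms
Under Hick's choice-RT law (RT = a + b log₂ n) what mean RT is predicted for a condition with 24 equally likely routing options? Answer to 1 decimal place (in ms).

Fit slope and intercept:
  b = (752 − 718) / (log₂ 10 − log₂ 8) = 34 / (3.3219 − 3) = 105.614 ms/bit
  a = 718 − 105.614 × 3 = 401.159 ms
Then RT(24) = 401.159 + 105.614 × log₂ 24 = 401.159 + 105.614 × 4.5850 ≈ 885.394 ms.

885.4 ms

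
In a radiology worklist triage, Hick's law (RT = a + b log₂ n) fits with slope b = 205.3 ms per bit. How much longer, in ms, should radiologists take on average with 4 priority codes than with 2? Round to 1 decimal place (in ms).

The intercept a cancels: ΔRT = b·(log₂ n₂ − log₂ n₁) = b·log₂(n₂/n₁).
log₂(4) − log₂(2) = log₂(4/2) = log₂(2) = 1.
ΔRT = 205.3 × 1.0000 = 205.300 ms.

205.3 ms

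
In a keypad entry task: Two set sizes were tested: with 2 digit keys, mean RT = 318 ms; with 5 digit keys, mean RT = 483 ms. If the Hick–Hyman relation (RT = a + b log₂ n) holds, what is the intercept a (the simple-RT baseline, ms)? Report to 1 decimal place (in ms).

b = (RT₂ − RT₁)/(log₂ n₂ − log₂ n₁) = (483 − 318)/(2.3219 − 1) = 124.818 ms/bit.
a = RT₁ − b·log₂ n₁ = 318 − 124.818 × 1 = 193.182 ms.

193.2 ms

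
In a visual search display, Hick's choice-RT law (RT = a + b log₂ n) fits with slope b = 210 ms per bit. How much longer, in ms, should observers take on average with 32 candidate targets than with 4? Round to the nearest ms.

630 ms

Only the slope matters, since a is common to both: ΔRT = b·log₂(n₂/n₁).
log₂(32) − log₂(4) = log₂(32/4) = log₂(8) = 3.
ΔRT = 210 × 3.0000 = 630.000 ms.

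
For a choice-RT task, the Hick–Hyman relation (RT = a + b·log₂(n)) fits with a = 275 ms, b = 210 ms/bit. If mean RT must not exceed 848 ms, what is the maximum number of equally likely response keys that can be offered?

Information budget: (848 − 275)/210 = 2.7286 bits, so n ≤ 2^2.7286 = 6.628 → at most 6.

6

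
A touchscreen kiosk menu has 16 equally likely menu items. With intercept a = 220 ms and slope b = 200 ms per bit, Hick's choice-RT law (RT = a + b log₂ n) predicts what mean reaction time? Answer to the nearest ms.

1020 ms

log₂(16) = 4 bits, so RT = 220 + 200 × 4 ≈ 1020.000 ms.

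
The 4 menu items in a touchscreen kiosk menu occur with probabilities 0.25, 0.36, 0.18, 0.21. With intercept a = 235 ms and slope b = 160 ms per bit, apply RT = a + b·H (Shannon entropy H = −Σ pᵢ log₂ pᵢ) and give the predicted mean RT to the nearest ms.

547 ms

Entropy contributions −pᵢ log₂ pᵢ: 0.5000, 0.5306, 0.4453, 0.4728; sum H = 1.9487 bits.
RT = a + bH = 235 + 160·1.9487 = 546.80 ms.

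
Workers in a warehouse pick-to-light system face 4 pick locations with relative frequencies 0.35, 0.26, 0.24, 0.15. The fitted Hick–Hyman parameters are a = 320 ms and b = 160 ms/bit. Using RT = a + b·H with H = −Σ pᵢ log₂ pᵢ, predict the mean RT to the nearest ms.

Entropy contributions −pᵢ log₂ pᵢ: 0.5301, 0.5053, 0.4941, 0.4105; sum H = 1.9401 bits.
RT = a + bH = 320 + 160·1.9401 = 630.41 ms.

630 ms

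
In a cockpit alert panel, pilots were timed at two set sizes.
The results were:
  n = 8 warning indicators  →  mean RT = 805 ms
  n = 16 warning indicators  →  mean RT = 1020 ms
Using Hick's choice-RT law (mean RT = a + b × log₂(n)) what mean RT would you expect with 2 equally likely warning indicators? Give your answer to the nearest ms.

375 ms

Fit slope and intercept:
  b = (1020 − 805) / (log₂ 16 − log₂ 8) = 215 / (4 − 3) = 215 ms/bit
  a = 805 − 215 × 3 = 160 ms
Then RT(2) = 160 + 215 × log₂ 2 = 160 + 215 × 1 ≈ 375.000 ms.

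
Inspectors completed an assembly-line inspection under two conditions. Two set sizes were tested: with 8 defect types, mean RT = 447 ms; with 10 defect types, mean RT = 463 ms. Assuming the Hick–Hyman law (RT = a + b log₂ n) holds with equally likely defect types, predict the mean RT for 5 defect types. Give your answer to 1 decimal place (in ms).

Solve the two-equation system in a and b:
  b = (463 − 447) / (log₂ 10 − log₂ 8) = 16 / (3.3219 − 3) = 49.701 ms/bit
  a = 447 − 49.701 × 3 = 297.898 ms
Then RT(5) = 297.898 + 49.701 × log₂ 5 = 297.898 + 49.701 × 2.3219 ≈ 413.299 ms.

413.3 ms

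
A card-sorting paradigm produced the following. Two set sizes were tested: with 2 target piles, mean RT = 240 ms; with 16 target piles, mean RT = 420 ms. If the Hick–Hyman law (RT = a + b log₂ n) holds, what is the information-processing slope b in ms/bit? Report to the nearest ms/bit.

60 ms/bit

b = (RT₂ − RT₁)/(log₂ n₂ − log₂ n₁) = (420 − 240)/(4 − 1) = 60 ms/bit.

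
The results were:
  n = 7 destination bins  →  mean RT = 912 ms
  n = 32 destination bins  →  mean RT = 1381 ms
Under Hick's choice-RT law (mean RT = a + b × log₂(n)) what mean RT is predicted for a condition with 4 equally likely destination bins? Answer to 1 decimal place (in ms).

739.3 ms

RT is linear in log₂ n, so two points fix the line:
  b = (1381 − 912) / (log₂ 32 − log₂ 7) = 469 / (5 − 2.8074) = 213.897 ms/bit
  a = 912 − 213.897 × 2.8074 = 311.515 ms
Then RT(4) = 311.515 + 213.897 × log₂ 4 = 311.515 + 213.897 × 2 ≈ 739.309 ms.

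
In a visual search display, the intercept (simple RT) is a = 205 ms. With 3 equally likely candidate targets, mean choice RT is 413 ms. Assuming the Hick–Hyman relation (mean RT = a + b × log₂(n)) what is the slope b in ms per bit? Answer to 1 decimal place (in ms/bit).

3 alternatives carry log₂ 3 = 1.5850 bits; the choice cost is 413 − 205 = 208 ms, so b = 208/1.5850 = 131.233 ms/bit.

131.2 ms/bit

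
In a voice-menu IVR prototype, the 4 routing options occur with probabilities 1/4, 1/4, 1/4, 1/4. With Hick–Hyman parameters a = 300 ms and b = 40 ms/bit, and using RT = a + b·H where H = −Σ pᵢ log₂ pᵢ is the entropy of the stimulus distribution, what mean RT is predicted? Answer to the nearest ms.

380 ms

Each term −pᵢ log₂ pᵢ: 0.25·2 + 0.25·2 + 0.25·2 + 0.25·2; summed, H = 2.000 bits.
Mean RT = a + bH = 300 + 40·2.000 = 380.00 ms.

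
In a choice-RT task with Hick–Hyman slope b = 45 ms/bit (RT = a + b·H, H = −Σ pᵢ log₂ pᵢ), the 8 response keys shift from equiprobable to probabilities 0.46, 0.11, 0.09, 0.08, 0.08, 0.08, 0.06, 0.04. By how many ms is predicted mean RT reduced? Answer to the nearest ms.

23 ms

The RT saving is b·ΔH. Equiprobable H₀ = log₂(8) = 3.0000 bits; with the given probabilities H = 2.4821 bits.
b·(H₀ − H) = 45 × (3.0000 − 2.4821) = 23.31 ms.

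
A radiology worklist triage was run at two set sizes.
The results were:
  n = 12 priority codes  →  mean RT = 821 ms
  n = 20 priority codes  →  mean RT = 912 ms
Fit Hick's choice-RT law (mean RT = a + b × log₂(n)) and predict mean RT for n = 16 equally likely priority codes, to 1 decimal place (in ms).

RT is linear in log₂ n, so two points fix the line:
  b = (912 − 821) / (log₂ 20 − log₂ 12) = 91 / (4.3219 − 3.5850) = 123.479 ms/bit
  a = 821 − 123.479 × 3.5850 = 378.331 ms
Then RT(16) = 378.331 + 123.479 × log₂ 16 = 378.331 + 123.479 × 4 ≈ 872.249 ms.

872.2 ms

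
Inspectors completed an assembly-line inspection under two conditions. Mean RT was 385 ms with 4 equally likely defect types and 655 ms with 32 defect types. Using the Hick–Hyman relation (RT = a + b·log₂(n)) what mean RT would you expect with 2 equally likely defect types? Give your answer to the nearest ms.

295 ms

RT is linear in log₂ n, so two points fix the line:
  b = (655 − 385) / (log₂ 32 − log₂ 4) = 270 / (5 − 2) = 90 ms/bit
  a = 385 − 90 × 2 = 205 ms
Then RT(2) = 205 + 90 × log₂ 2 = 205 + 90 × 1 ≈ 295.000 ms.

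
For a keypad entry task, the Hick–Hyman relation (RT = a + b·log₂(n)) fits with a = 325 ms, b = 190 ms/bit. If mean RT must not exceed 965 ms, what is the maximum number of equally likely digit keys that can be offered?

10

190·log₂ n ≤ 965 − 325 = 640, giving log₂ n ≤ 3.3684 and n ≤ 10.328. The largest whole number is 10.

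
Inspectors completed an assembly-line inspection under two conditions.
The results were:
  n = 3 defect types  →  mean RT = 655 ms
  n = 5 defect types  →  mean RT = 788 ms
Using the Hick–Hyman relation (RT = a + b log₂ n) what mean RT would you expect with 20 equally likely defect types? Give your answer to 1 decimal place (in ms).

Solve the two-equation system in a and b:
  b = (788 − 655) / (log₂ 5 − log₂ 3) = 133 / (2.3219 − 1.5850) = 180.470 ms/bit
  a = 655 − 180.470 × 1.5850 = 368.962 ms
Then RT(20) = 368.962 + 180.470 × log₂ 20 = 368.962 + 180.470 × 4.3219 ≈ 1148.940 ms.

1148.9 ms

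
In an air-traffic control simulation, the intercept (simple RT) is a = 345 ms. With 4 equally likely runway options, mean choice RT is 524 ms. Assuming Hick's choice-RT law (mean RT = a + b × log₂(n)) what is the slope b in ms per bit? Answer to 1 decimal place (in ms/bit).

4 alternatives carry log₂ 4 = 2 bits; the choice cost is 524 − 345 = 179 ms, so b = 179/2 = 89.500 ms/bit.

89.5 ms/bit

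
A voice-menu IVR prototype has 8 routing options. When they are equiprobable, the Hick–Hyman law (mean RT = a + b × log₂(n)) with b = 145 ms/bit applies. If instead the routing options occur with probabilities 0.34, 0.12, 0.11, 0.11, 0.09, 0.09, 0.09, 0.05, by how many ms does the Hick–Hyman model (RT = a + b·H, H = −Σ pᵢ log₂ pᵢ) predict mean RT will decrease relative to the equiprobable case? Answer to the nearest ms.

Equiprobable entropy H₀ = log₂ 8 = 3.0000 bits.
Skewed entropy H = −Σ pᵢ log₂ pᵢ = 2.7509 bits.
ΔRT = b·(H₀ − H) = 145 × 0.2491 = 36.12 ms.

36 ms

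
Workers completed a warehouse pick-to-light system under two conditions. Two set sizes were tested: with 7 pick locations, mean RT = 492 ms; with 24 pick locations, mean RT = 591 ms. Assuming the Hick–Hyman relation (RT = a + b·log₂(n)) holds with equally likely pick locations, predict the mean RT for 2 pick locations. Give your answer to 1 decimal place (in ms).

RT is linear in log₂ n, so two points fix the line:
  b = (591 − 492) / (log₂ 24 − log₂ 7) = 99 / (4.5850 − 2.8074) = 55.693 ms/bit
  a = 492 − 55.693 × 2.8074 = 335.650 ms
Then RT(2) = 335.650 + 55.693 × log₂ 2 = 335.650 + 55.693 × 1 ≈ 391.343 ms.

391.3 ms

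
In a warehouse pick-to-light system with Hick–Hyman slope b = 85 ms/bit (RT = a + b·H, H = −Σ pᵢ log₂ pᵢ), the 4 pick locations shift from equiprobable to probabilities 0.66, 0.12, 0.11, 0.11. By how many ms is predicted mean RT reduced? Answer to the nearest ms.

46 ms

The RT saving is b·ΔH. Equiprobable H₀ = log₂(4) = 2.0000 bits; with the given probabilities H = 1.4633 bits.
b·(H₀ − H) = 85 × (2.0000 − 1.4633) = 45.62 ms.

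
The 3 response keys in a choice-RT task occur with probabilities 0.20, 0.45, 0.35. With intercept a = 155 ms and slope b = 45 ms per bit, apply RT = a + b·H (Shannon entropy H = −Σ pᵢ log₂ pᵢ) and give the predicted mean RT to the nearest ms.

Entropy contributions −pᵢ log₂ pᵢ: 0.4644, 0.5184, 0.5301; sum H = 1.5129 bits.
RT = a + bH = 155 + 45·1.5129 = 223.08 ms.

223 ms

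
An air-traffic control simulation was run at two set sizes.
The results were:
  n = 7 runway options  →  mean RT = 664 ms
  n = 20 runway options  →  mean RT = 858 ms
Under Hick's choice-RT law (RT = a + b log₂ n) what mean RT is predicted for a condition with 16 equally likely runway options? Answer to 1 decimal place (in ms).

Solve the two-equation system in a and b:
  b = (858 − 664) / (log₂ 20 − log₂ 7) = 194 / (4.3219 − 2.8074) = 128.089 ms/bit
  a = 664 − 128.089 × 2.8074 = 304.409 ms
Then RT(16) = 304.409 + 128.089 × log₂ 16 = 304.409 + 128.089 × 4 ≈ 816.765 ms.

816.8 ms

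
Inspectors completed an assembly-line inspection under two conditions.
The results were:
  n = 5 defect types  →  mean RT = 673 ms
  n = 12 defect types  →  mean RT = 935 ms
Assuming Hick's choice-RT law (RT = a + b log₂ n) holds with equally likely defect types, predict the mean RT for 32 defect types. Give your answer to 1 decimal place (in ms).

With log₂ n on the abscissa the relation is linear; from the two conditions:
  b = (935 − 673) / (log₂ 12 − log₂ 5) = 262 / (3.5850 − 2.3219) = 207.437 ms/bit
  a = 673 − 207.437 × 2.3219 = 191.346 ms
Then RT(32) = 191.346 + 207.437 × log₂ 32 = 191.346 + 207.437 × 5 ≈ 1228.531 ms.

1228.5 ms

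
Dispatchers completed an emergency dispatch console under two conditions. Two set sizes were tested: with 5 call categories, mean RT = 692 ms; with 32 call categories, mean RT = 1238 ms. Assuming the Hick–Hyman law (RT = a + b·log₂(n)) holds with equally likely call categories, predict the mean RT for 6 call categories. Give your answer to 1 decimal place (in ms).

745.6 ms

With log₂ n on the abscissa the relation is linear; from the two conditions:
  b = (1238 − 692) / (log₂ 32 − log₂ 5) = 546 / (5 − 2.3219) = 203.878 ms/bit
  a = 692 − 203.878 × 2.3219 = 218.610 ms
Then RT(6) = 218.610 + 203.878 × log₂ 6 = 218.610 + 203.878 × 2.5850 ≈ 745.627 ms.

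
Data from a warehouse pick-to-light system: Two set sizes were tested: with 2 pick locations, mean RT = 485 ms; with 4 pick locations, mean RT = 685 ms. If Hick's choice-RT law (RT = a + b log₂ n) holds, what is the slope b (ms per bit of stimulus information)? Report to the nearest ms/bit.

The slope on a log₂ axis is (685 − 485) / (2 − 1) = 200 ms/bit.

200 ms/bit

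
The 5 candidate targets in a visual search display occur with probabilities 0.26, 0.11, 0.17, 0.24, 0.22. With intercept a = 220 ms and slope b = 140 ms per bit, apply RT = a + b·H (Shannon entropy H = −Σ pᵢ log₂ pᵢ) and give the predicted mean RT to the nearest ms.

537 ms

H = 0.26·log₂(1/0.26) + 0.11·log₂(1/0.11) + 0.17·log₂(1/0.17) + 0.24·log₂(1/0.24) + 0.22·log₂(1/0.22) = 2.2649 bits.
RT = 220 + 140 × 2.2649 = 537.08 ms.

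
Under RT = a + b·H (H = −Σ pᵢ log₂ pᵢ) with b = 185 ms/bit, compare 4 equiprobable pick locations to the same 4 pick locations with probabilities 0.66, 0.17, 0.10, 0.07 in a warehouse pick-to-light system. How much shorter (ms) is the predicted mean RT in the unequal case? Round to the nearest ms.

Equiprobable entropy H₀ = log₂ 4 = 2.0000 bits.
Skewed entropy H = −Σ pᵢ log₂ pᵢ = 1.4310 bits.
ΔRT = b·(H₀ − H) = 185 × 0.5690 = 105.27 ms.

105 ms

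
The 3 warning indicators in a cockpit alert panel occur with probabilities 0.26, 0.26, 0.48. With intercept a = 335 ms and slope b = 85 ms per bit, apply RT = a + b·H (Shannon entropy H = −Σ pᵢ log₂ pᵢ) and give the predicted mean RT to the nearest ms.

H = 0.26·log₂(1/0.26) + 0.26·log₂(1/0.26) + 0.48·log₂(1/0.48) = 1.5188 bits.
RT = 335 + 85 × 1.5188 = 464.10 ms.

464 ms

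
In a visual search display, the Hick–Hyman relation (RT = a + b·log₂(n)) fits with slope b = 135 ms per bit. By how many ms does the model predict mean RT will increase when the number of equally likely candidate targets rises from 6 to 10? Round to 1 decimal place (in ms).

99.5 ms

The intercept a cancels: ΔRT = b·(log₂ n₂ − log₂ n₁) = b·log₂(n₂/n₁).
log₂(10) − log₂(6) = 3.3219 − 2.5850 = 0.7370.
ΔRT = 135 × 0.7370 = 99.490 ms.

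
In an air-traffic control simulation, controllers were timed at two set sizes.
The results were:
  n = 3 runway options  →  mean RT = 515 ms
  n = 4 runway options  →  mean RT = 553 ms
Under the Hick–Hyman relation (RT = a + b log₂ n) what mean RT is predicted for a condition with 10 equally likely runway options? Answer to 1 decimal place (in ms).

674.0 ms

Solve the two-equation system in a and b:
  b = (553 − 515) / (log₂ 4 − log₂ 3) = 38 / (2 − 1.5850) = 91.558 ms/bit
  a = 515 − 91.558 × 1.5850 = 369.884 ms
Then RT(10) = 369.884 + 91.558 × log₂ 10 = 369.884 + 91.558 × 3.3219 ≈ 674.033 ms.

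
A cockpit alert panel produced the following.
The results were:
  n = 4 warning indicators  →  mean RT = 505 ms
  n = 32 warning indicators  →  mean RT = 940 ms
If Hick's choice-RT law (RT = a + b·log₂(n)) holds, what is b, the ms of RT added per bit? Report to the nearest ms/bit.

b = (RT₂ − RT₁)/(log₂ n₂ − log₂ n₁) = (940 − 505)/(5 − 2) = 145 ms/bit.

145 ms/bit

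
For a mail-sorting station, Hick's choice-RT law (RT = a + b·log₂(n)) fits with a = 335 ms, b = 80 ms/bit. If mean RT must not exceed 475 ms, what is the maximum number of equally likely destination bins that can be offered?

Set 335 + 80·log₂ n ≤ 475 → log₂ n ≤ (475 − 335)/80 = 1.7500.
So n ≤ 2^1.7500 = 3.364; the largest integer n is 3.

3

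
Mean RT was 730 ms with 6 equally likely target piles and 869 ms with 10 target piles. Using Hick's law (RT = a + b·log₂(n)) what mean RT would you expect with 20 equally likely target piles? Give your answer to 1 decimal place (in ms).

1057.6 ms

Solve the two-equation system in a and b:
  b = (869 − 730) / (log₂ 10 − log₂ 6) = 139 / (3.3219 − 2.5850) = 188.611 ms/bit
  a = 730 − 188.611 × 2.5850 = 242.447 ms
Then RT(20) = 242.447 + 188.611 × log₂ 20 = 242.447 + 188.611 × 4.3219 ≈ 1057.611 ms.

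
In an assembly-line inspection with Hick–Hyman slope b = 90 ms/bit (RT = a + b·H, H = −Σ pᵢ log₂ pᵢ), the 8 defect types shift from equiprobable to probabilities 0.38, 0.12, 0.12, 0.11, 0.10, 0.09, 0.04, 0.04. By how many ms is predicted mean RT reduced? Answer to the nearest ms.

Equiprobable entropy H₀ = log₂ 8 = 3.0000 bits.
Skewed entropy H = −Σ pᵢ log₂ pᵢ = 2.6312 bits.
ΔRT = b·(H₀ − H) = 90 × 0.3688 = 33.19 ms.

33 ms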